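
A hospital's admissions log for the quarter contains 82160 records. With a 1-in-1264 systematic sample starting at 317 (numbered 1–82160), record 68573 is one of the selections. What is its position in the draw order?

k = 1264
position = (68573 − 317)/1264 + 1 = 68256/1264 + 1 = 54 + 1 = 55

55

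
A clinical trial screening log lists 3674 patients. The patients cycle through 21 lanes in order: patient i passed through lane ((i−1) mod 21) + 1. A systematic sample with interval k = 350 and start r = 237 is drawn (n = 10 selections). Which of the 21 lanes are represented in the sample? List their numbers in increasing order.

Consecutive selections differ by k = 350, so their lane numbers differ by 350 mod 21 = 14.
gcd(350, 21) = 7, so the sample visits 21/7 = 3 distinct residues mod 21.
Start 237 is lane 6; the lanes hit are 6, 13, 20.

6, 13, 20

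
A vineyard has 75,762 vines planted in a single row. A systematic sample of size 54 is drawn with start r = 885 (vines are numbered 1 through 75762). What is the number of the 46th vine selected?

k = 75762/54 = 1403
46th selection = r + (46−1)·k = 885 + 45×1403 = 885 + 63135 = 64020

64020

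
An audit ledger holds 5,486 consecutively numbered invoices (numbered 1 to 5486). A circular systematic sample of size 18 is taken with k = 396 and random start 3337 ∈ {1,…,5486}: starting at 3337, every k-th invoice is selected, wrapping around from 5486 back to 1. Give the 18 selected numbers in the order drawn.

Selection 1: 3337
Selection 2: 3337 + 396 = 3733
Selection 3: 3733 + 396 = 4129
Selection 4: 4129 + 396 = 4525
Selection 5: 4525 + 396 = 4921
Selection 6: 4921 + 396 = 5317
Selection 7: 5317 + 396 = 5713 → 5713 − 5486 = 227
Selection 8: 227 + 396 = 623
Selection 9: 623 + 396 = 1019
Selection 10: 1019 + 396 = 1415
Selection 11: 1415 + 396 = 1811
Selection 12: 1811 + 396 = 2207
Selection 13: 2207 + 396 = 2603
Selection 14: 2603 + 396 = 2999
Selection 15: 2999 + 396 = 3395
Selection 16: 3395 + 396 = 3791
Selection 17: 3791 + 396 = 4187
Selection 18: 4187 + 396 = 4583

3337, 3733, 4129, 4525, 4921, 5317, 227, 623, 1019, 1415, 1811, 2207, 2603, 2999, 3395, 3791, 4187, 4583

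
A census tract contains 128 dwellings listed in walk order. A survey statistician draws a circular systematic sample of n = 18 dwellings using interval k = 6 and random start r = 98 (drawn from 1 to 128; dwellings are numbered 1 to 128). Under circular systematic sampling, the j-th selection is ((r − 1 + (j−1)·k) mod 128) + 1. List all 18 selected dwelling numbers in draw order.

98, 104, 110, 116, 122, 128, 6, 12, 18, 24, 30, 36, 42, 48, 54, 60, 66, 72

Selection 1: 98
Selection 2: 98 + 6 = 104
Selection 3: 104 + 6 = 110
Selection 4: 110 + 6 = 116
Selection 5: 116 + 6 = 122
Selection 6: 122 + 6 = 128
Selection 7: 128 + 6 = 134 → 134 − 128 = 6
Selection 8: 6 + 6 = 12
Selection 9: 12 + 6 = 18
Selection 10: 18 + 6 = 24
Selection 11: 24 + 6 = 30
Selection 12: 30 + 6 = 36
Selection 13: 36 + 6 = 42
Selection 14: 42 + 6 = 48
Selection 15: 48 + 6 = 54
Selection 16: 54 + 6 = 60
Selection 17: 60 + 6 = 66
Selection 18: 66 + 6 = 72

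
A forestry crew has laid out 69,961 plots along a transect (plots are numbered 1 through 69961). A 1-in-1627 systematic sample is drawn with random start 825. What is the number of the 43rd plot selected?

k = 1627
43rd selection = r + (43−1)·k = 825 + 42×1627 = 825 + 68334 = 69159

69159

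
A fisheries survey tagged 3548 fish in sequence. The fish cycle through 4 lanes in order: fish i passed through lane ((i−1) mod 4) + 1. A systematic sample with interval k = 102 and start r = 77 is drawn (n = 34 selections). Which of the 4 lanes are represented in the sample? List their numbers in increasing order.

Consecutive selections differ by k = 102, so their lane numbers differ by 102 mod 4 = 2.
gcd(102, 4) = 2, so the sample visits 4/2 = 2 distinct residues mod 4.
Start 77 is lane 1; the lanes hit are 1, 3.

1, 3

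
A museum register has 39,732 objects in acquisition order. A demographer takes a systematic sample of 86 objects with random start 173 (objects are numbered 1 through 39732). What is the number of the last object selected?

39443

k = 39732/86 = 462
86th selection = r + (86−1)·k = 173 + 85×462 = 173 + 39270 = 39443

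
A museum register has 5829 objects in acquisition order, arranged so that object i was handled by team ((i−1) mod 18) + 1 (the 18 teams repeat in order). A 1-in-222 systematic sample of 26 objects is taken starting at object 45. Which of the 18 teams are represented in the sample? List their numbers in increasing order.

3, 9, 15

Consecutive selections differ by k = 222, so their team numbers differ by 222 mod 18 = 6.
gcd(222, 18) = 6, so the sample visits 18/6 = 3 distinct residues mod 18.
Start 45 is team 9; the teams hit are 3, 9, 15.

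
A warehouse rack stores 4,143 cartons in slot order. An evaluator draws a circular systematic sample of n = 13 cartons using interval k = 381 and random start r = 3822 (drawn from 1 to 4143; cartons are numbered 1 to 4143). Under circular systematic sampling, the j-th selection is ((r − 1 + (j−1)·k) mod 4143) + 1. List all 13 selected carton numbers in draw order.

3822, 60, 441, 822, 1203, 1584, 1965, 2346, 2727, 3108, 3489, 3870, 108

Selection 1: 3822
Selection 2: 3822 + 381 = 4203 → 4203 − 4143 = 60
Selection 3: 60 + 381 = 441
Selection 4: 441 + 381 = 822
Selection 5: 822 + 381 = 1203
Selection 6: 1203 + 381 = 1584
Selection 7: 1584 + 381 = 1965
Selection 8: 1965 + 381 = 2346
Selection 9: 2346 + 381 = 2727
Selection 10: 2727 + 381 = 3108
Selection 11: 3108 + 381 = 3489
Selection 12: 3489 + 381 = 3870
Selection 13: 3870 + 381 = 4251 → 4251 − 4143 = 108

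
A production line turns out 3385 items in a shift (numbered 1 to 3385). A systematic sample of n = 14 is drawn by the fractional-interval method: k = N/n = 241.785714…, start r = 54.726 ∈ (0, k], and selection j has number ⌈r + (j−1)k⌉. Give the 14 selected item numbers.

55, 297, 539, 781, 1022, 1264, 1506, 1748, 1990, 2231, 2473, 2715, 2957, 3198

j=1: r + 0k = 54.726 → ⌈·⌉ = 55
j=2: r + 1k = 296.511714… → ⌈·⌉ = 297
j=3: r + 2k = 538.297428… → ⌈·⌉ = 539
j=4: r + 3k = 780.083142… → ⌈·⌉ = 781
j=5: r + 4k = 1021.868857… → ⌈·⌉ = 1022
j=6: r + 5k = 1263.654571… → ⌈·⌉ = 1264
j=7: r + 6k = 1505.440285… → ⌈·⌉ = 1506
j=8: r + 7k = 1747.226 → ⌈·⌉ = 1748
j=9: r + 8k = 1989.011714… → ⌈·⌉ = 1990
j=10: r + 9k = 2230.797428… → ⌈·⌉ = 2231
j=11: r + 10k = 2472.583142… → ⌈·⌉ = 2473
j=12: r + 11k = 2714.368857… → ⌈·⌉ = 2715
j=13: r + 12k = 2956.154571… → ⌈·⌉ = 2957
j=14: r + 13k = 3197.940285… → ⌈·⌉ = 3198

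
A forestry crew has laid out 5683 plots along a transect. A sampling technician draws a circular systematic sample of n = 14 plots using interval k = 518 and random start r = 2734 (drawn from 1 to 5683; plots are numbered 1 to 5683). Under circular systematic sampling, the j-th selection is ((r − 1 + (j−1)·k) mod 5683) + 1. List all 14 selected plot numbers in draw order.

2734, 3252, 3770, 4288, 4806, 5324, 159, 677, 1195, 1713, 2231, 2749, 3267, 3785

Selection 1: 2734
Selection 2: 2734 + 518 = 3252
Selection 3: 3252 + 518 = 3770
Selection 4: 3770 + 518 = 4288
Selection 5: 4288 + 518 = 4806
Selection 6: 4806 + 518 = 5324
Selection 7: 5324 + 518 = 5842 → 5842 − 5683 = 159
Selection 8: 159 + 518 = 677
Selection 9: 677 + 518 = 1195
Selection 10: 1195 + 518 = 1713
Selection 11: 1713 + 518 = 2231
Selection 12: 2231 + 518 = 2749
Selection 13: 2749 + 518 = 3267
Selection 14: 3267 + 518 = 3785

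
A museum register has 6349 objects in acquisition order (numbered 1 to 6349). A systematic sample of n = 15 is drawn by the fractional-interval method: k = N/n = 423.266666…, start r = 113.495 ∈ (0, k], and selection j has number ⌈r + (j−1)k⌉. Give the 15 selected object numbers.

114, 537, 961, 1384, 1807, 2230, 2654, 3077, 3500, 3923, 4347, 4770, 5193, 5616, 6040

j=1: r + 0k = 113.495 → ⌈·⌉ = 114
j=2: r + 1k = 536.761666… → ⌈·⌉ = 537
j=3: r + 2k = 960.028333… → ⌈·⌉ = 961
j=4: r + 3k = 1383.295 → ⌈·⌉ = 1384
j=5: r + 4k = 1806.561666… → ⌈·⌉ = 1807
j=6: r + 5k = 2229.828333… → ⌈·⌉ = 2230
j=7: r + 6k = 2653.095 → ⌈·⌉ = 2654
j=8: r + 7k = 3076.361666… → ⌈·⌉ = 3077
j=9: r + 8k = 3499.628333… → ⌈·⌉ = 3500
j=10: r + 9k = 3922.895 → ⌈·⌉ = 3923
j=11: r + 10k = 4346.161666… → ⌈·⌉ = 4347
j=12: r + 11k = 4769.428333… → ⌈·⌉ = 4770
j=13: r + 12k = 5192.695 → ⌈·⌉ = 5193
j=14: r + 13k = 5615.961666… → ⌈·⌉ = 5616
j=15: r + 14k = 6039.228333… → ⌈·⌉ = 6040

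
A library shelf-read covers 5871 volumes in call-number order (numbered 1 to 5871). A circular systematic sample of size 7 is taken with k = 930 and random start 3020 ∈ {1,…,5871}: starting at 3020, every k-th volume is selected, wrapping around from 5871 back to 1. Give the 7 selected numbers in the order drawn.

3020, 3950, 4880, 5810, 869, 1799, 2729

Selection 1: 3020
Selection 2: 3020 + 930 = 3950
Selection 3: 3950 + 930 = 4880
Selection 4: 4880 + 930 = 5810
Selection 5: 5810 + 930 = 6740 → 6740 − 5871 = 869
Selection 6: 869 + 930 = 1799
Selection 7: 1799 + 930 = 2729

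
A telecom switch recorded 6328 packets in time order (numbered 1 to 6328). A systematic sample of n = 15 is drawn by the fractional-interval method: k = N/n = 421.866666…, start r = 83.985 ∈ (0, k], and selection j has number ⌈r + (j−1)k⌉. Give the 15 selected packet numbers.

84, 506, 928, 1350, 1772, 2194, 2616, 3038, 3459, 3881, 4303, 4725, 5147, 5569, 5991

j=1: r + 0k = 83.985 → ⌈·⌉ = 84
j=2: r + 1k = 505.851666… → ⌈·⌉ = 506
j=3: r + 2k = 927.718333… → ⌈·⌉ = 928
j=4: r + 3k = 1349.585 → ⌈·⌉ = 1350
j=5: r + 4k = 1771.451666… → ⌈·⌉ = 1772
j=6: r + 5k = 2193.318333… → ⌈·⌉ = 2194
j=7: r + 6k = 2615.185 → ⌈·⌉ = 2616
j=8: r + 7k = 3037.051666… → ⌈·⌉ = 3038
j=9: r + 8k = 3458.918333… → ⌈·⌉ = 3459
j=10: r + 9k = 3880.785 → ⌈·⌉ = 3881
j=11: r + 10k = 4302.651666… → ⌈·⌉ = 4303
j=12: r + 11k = 4724.518333… → ⌈·⌉ = 4725
j=13: r + 12k = 5146.385 → ⌈·⌉ = 5147
j=14: r + 13k = 5568.251666… → ⌈·⌉ = 5569
j=15: r + 14k = 5990.118333… → ⌈·⌉ = 5991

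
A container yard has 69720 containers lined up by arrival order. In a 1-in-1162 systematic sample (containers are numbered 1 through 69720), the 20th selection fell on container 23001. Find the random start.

k = 1162
r = 23001 − (20−1)×1162 = 23001 − 22078 = 923

923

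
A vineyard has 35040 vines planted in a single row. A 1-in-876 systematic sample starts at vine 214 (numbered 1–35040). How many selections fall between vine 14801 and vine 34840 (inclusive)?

k = 876
First selection ≥ 14801: 214 + ⌈(14801−214)/876⌉·876 = 214 + 17×876 = 15106
Last selection ≤ 34840: 214 + ⌊(34840−214)/876⌋·876 = 214 + 39×876 = 34378
Count = 39 − 17 + 1 = 23

23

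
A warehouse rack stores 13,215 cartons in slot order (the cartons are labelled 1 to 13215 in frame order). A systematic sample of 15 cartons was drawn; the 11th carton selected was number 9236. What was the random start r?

k = 13215/15 = 881
r = 9236 − (11−1)×881 = 9236 − 8810 = 426

426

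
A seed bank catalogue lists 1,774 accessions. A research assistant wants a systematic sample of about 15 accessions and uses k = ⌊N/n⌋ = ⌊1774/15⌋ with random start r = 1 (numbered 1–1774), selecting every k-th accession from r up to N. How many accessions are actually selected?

16

k = ⌊1774/15⌋ = 118
Achieved size = ⌊(1774 − 1)/118⌋ + 1 = ⌊1773/118⌋ + 1 = 15 + 1 = 16
(last selection: 1 + 15×118 = 1771 ≤ 1774; next would be 1889 > 1774)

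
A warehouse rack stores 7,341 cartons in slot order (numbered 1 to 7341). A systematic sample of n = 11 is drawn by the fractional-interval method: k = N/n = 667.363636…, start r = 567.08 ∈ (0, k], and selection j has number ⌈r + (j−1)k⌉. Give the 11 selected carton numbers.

j=1: r + 0k = 567.08 → ⌈·⌉ = 568
j=2: r + 1k = 1234.443636… → ⌈·⌉ = 1235
j=3: r + 2k = 1901.807272… → ⌈·⌉ = 1902
j=4: r + 3k = 2569.170909… → ⌈·⌉ = 2570
j=5: r + 4k = 3236.534545… → ⌈·⌉ = 3237
j=6: r + 5k = 3903.898181… → ⌈·⌉ = 3904
j=7: r + 6k = 4571.261818… → ⌈·⌉ = 4572
j=8: r + 7k = 5238.625454… → ⌈·⌉ = 5239
j=9: r + 8k = 5905.989090… → ⌈·⌉ = 5906
j=10: r + 9k = 6573.352727… → ⌈·⌉ = 6574
j=11: r + 10k = 7240.716363… → ⌈·⌉ = 7241

568, 1235, 1902, 2570, 3237, 3904, 4572, 5239, 5906, 6574, 7241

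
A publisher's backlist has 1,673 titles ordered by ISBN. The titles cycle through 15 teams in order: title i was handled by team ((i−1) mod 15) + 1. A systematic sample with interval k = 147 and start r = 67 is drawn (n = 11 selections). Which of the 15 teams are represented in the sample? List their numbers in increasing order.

1, 4, 7, 10, 13

Consecutive selections differ by k = 147, so their team numbers differ by 147 mod 15 = 12.
gcd(147, 15) = 3, so the sample visits 15/3 = 5 distinct residues mod 15.
Start 67 is team 7; the teams hit are 1, 4, 7, 10, 13.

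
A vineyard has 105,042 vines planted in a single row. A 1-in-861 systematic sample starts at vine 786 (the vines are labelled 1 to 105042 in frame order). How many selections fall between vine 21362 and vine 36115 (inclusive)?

18

k = 861
First selection ≥ 21362: 786 + ⌈(21362−786)/861⌉·861 = 786 + 24×861 = 21450
Last selection ≤ 36115: 786 + ⌊(36115−786)/861⌋·861 = 786 + 41×861 = 36087
Count = 41 − 24 + 1 = 18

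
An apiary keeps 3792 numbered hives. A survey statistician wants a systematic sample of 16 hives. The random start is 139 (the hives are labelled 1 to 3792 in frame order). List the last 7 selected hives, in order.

2272, 2509, 2746, 2983, 3220, 3457, 3694

k = N/n = 3792/16 = 237
10th selection = 139 + 9×237 = 2272
11th: 2272 + 237 = 2509
12th: 2509 + 237 = 2746
13th: 2746 + 237 = 2983
14th: 2983 + 237 = 3220
15th: 3220 + 237 = 3457
16th: 3457 + 237 = 3694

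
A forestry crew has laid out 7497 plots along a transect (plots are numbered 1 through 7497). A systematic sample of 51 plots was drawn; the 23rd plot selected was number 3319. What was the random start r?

85

k = 7497/51 = 147
r = 3319 − (23−1)×147 = 3319 − 3234 = 85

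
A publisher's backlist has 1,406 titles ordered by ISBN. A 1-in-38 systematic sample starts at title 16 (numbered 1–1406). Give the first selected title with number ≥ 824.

852

k = 38
Steps past start: ⌈(824 − 16)/38⌉ = ⌈808/38⌉ = 22
Selected title: 16 + 22×38 = 852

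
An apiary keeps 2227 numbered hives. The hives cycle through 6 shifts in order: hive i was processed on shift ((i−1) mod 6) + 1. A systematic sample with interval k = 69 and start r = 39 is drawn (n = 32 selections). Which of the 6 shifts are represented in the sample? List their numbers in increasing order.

3, 6

Consecutive selections differ by k = 69, so their shift numbers differ by 69 mod 6 = 3.
gcd(69, 6) = 3, so the sample visits 6/3 = 2 distinct residues mod 6.
Start 39 is shift 3; the shifts hit are 3, 6.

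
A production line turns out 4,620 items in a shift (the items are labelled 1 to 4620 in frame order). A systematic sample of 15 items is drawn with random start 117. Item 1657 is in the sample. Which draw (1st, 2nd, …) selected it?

6

k = 4620/15 = 308
position = (1657 − 117)/308 + 1 = 1540/308 + 1 = 5 + 1 = 6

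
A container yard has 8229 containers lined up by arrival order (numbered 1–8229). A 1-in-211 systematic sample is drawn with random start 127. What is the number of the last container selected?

k = 211
39th selection = r + (39−1)·k = 127 + 38×211 = 127 + 8018 = 8145

8145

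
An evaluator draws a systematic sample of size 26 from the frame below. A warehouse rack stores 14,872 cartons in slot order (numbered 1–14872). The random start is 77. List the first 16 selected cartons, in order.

77, 649, 1221, 1793, 2365, 2937, 3509, 4081, 4653, 5225, 5797, 6369, 6941, 7513, 8085, 8657

k = N/n = 14872/26 = 572
carton 1: 77
carton 2: 77 + 572 = 649
carton 3: 649 + 572 = 1221
carton 4: 1221 + 572 = 1793
carton 5: 1793 + 572 = 2365
carton 6: 2365 + 572 = 2937
carton 7: 2937 + 572 = 3509
carton 8: 3509 + 572 = 4081
carton 9: 4081 + 572 = 4653
carton 10: 4653 + 572 = 5225
carton 11: 5225 + 572 = 5797
carton 12: 5797 + 572 = 6369
carton 13: 6369 + 572 = 6941
carton 14: 6941 + 572 = 7513
carton 15: 7513 + 572 = 8085
carton 16: 8085 + 572 = 8657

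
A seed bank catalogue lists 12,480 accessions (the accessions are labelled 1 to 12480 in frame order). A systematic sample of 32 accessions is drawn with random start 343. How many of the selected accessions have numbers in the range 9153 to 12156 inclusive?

k = 12480/32 = 390
First selection ≥ 9153: 343 + ⌈(9153−343)/390⌉·390 = 343 + 23×390 = 9313
Last selection ≤ 12156: 343 + ⌊(12156−343)/390⌋·390 = 343 + 30×390 = 12043
Count = 30 − 23 + 1 = 8

8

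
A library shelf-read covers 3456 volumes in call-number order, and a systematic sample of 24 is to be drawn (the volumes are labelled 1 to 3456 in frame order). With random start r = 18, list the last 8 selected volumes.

2322, 2466, 2610, 2754, 2898, 3042, 3186, 3330

k = N/n = 3456/24 = 144
17th selection = 18 + 16×144 = 2322
18th: 2322 + 144 = 2466
19th: 2466 + 144 = 2610
20th: 2610 + 144 = 2754
21st: 2754 + 144 = 2898
22nd: 2898 + 144 = 3042
23rd: 3042 + 144 = 3186
24th: 3186 + 144 = 3330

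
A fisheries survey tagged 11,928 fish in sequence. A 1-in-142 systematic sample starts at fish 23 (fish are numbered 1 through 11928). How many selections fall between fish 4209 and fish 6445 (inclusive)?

16

k = 142
First selection ≥ 4209: 23 + ⌈(4209−23)/142⌉·142 = 23 + 30×142 = 4283
Last selection ≤ 6445: 23 + ⌊(6445−23)/142⌋·142 = 23 + 45×142 = 6413
Count = 45 − 30 + 1 = 16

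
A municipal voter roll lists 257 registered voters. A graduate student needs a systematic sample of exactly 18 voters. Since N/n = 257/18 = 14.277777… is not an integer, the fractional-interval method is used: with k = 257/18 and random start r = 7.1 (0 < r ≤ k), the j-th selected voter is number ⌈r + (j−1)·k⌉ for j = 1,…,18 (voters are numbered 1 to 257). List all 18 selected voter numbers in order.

8, 22, 36, 50, 65, 79, 93, 108, 122, 136, 150, 165, 179, 193, 207, 222, 236, 250

j=1: r + 0k = 7.1 → ⌈·⌉ = 8
j=2: r + 1k = 21.377777… → ⌈·⌉ = 22
j=3: r + 2k = 35.655555… → ⌈·⌉ = 36
j=4: r + 3k = 49.933333… → ⌈·⌉ = 50
j=5: r + 4k = 64.211111… → ⌈·⌉ = 65
j=6: r + 5k = 78.488888… → ⌈·⌉ = 79
j=7: r + 6k = 92.766666… → ⌈·⌉ = 93
j=8: r + 7k = 107.044444… → ⌈·⌉ = 108
j=9: r + 8k = 121.322222… → ⌈·⌉ = 122
j=10: r + 9k = 135.6 → ⌈·⌉ = 136
j=11: r + 10k = 149.877777… → ⌈·⌉ = 150
j=12: r + 11k = 164.155555… → ⌈·⌉ = 165
j=13: r + 12k = 178.433333… → ⌈·⌉ = 179
j=14: r + 13k = 192.711111… → ⌈·⌉ = 193
j=15: r + 14k = 206.988888… → ⌈·⌉ = 207
j=16: r + 15k = 221.266666… → ⌈·⌉ = 222
j=17: r + 16k = 235.544444… → ⌈·⌉ = 236
j=18: r + 17k = 249.822222… → ⌈·⌉ = 250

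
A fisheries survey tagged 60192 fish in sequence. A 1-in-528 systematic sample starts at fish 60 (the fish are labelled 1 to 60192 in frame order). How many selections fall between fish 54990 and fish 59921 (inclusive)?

9

k = 528
First selection ≥ 54990: 60 + ⌈(54990−60)/528⌉·528 = 60 + 105×528 = 55500
Last selection ≤ 59921: 60 + ⌊(59921−60)/528⌋·528 = 60 + 113×528 = 59724
Count = 113 − 105 + 1 = 9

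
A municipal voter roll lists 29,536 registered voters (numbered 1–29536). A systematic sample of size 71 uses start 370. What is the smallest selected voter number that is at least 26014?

26162

k = 29536/71 = 416
Steps past start: ⌈(26014 − 370)/416⌉ = ⌈25644/416⌉ = 62
Selected voter: 370 + 62×416 = 26162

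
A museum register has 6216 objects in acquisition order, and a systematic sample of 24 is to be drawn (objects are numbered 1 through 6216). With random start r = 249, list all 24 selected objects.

249, 508, 767, 1026, 1285, 1544, 1803, 2062, 2321, 2580, 2839, 3098, 3357, 3616, 3875, 4134, 4393, 4652, 4911, 5170, 5429, 5688, 5947, 6206

k = N/n = 6216/24 = 259
object 1: 249
object 2: 249 + 259 = 508
object 3: 508 + 259 = 767
object 4: 767 + 259 = 1026
object 5: 1026 + 259 = 1285
object 6: 1285 + 259 = 1544
object 7: 1544 + 259 = 1803
object 8: 1803 + 259 = 2062
object 9: 2062 + 259 = 2321
object 10: 2321 + 259 = 2580
object 11: 2580 + 259 = 2839
object 12: 2839 + 259 = 3098
object 13: 3098 + 259 = 3357
object 14: 3357 + 259 = 3616
object 15: 3616 + 259 = 3875
object 16: 3875 + 259 = 4134
object 17: 4134 + 259 = 4393
object 18: 4393 + 259 = 4652
object 19: 4652 + 259 = 4911
object 20: 4911 + 259 = 5170
object 21: 5170 + 259 = 5429
object 22: 5429 + 259 = 5688
object 23: 5688 + 259 = 5947
object 24: 5947 + 259 = 6206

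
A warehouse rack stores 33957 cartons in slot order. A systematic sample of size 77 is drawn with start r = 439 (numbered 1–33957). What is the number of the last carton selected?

k = 33957/77 = 441
77th selection = r + (77−1)·k = 439 + 76×441 = 439 + 33516 = 33955

33955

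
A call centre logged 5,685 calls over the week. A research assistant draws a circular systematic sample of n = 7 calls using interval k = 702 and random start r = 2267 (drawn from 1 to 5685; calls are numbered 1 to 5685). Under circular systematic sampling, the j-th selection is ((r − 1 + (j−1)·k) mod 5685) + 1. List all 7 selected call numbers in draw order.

2267, 2969, 3671, 4373, 5075, 92, 794

Selection 1: 2267
Selection 2: 2267 + 702 = 2969
Selection 3: 2969 + 702 = 3671
Selection 4: 3671 + 702 = 4373
Selection 5: 4373 + 702 = 5075
Selection 6: 5075 + 702 = 5777 → 5777 − 5685 = 92
Selection 7: 92 + 702 = 794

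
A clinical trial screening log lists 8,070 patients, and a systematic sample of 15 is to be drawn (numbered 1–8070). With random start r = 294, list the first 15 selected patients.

k = N/n = 8070/15 = 538
patient 1: 294
patient 2: 294 + 538 = 832
patient 3: 832 + 538 = 1370
patient 4: 1370 + 538 = 1908
patient 5: 1908 + 538 = 2446
patient 6: 2446 + 538 = 2984
patient 7: 2984 + 538 = 3522
patient 8: 3522 + 538 = 4060
patient 9: 4060 + 538 = 4598
patient 10: 4598 + 538 = 5136
patient 11: 5136 + 538 = 5674
patient 12: 5674 + 538 = 6212
patient 13: 6212 + 538 = 6750
patient 14: 6750 + 538 = 7288
patient 15: 7288 + 538 = 7826

294, 832, 1370, 1908, 2446, 2984, 3522, 4060, 4598, 5136, 5674, 6212, 6750, 7288, 7826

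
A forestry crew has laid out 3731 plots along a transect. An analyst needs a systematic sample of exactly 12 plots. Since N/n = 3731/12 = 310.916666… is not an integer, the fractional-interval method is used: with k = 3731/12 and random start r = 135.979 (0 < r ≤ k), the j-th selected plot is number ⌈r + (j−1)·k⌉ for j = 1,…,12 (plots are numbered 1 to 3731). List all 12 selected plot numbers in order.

j=1: r + 0k = 135.979 → ⌈·⌉ = 136
j=2: r + 1k = 446.895666… → ⌈·⌉ = 447
j=3: r + 2k = 757.812333… → ⌈·⌉ = 758
j=4: r + 3k = 1068.729 → ⌈·⌉ = 1069
j=5: r + 4k = 1379.645666… → ⌈·⌉ = 1380
j=6: r + 5k = 1690.562333… → ⌈·⌉ = 1691
j=7: r + 6k = 2001.479 → ⌈·⌉ = 2002
j=8: r + 7k = 2312.395666… → ⌈·⌉ = 2313
j=9: r + 8k = 2623.312333… → ⌈·⌉ = 2624
j=10: r + 9k = 2934.229 → ⌈·⌉ = 2935
j=11: r + 10k = 3245.145666… → ⌈·⌉ = 3246
j=12: r + 11k = 3556.062333… → ⌈·⌉ = 3557

136, 447, 758, 1069, 1380, 1691, 2002, 2313, 2624, 2935, 3246, 3557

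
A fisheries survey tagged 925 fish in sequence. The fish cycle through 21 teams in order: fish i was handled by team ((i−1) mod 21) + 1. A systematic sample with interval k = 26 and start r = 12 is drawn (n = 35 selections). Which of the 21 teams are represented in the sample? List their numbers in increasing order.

Consecutive selections differ by k = 26, so their team numbers differ by 26 mod 21 = 5.
gcd(26, 21) = 1, so the sample visits 21/1 = 21 distinct residues mod 21.
Start 12 is team 12; the teams hit are 1, 2, 3, 4, 5, 6, 7, 8, 9, 10, 11, 12, 13, 14, 15, 16, 17, 18, 19, 20, 21.

1, 2, 3, 4, 5, 6, 7, 8, 9, 10, 11, 12, 13, 14, 15, 16, 17, 18, 19, 20, 21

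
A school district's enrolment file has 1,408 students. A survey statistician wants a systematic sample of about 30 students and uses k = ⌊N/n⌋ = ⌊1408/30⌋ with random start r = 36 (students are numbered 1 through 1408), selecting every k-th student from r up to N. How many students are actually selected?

k = ⌊1408/30⌋ = 46
Achieved size = ⌊(1408 − 36)/46⌋ + 1 = ⌊1372/46⌋ + 1 = 29 + 1 = 30
(last selection: 36 + 29×46 = 1370 ≤ 1408; next would be 1416 > 1408)

30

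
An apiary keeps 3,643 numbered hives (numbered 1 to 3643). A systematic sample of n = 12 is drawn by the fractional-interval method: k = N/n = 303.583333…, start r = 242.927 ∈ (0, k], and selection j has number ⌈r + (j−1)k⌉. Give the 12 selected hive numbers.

243, 547, 851, 1154, 1458, 1761, 2065, 2369, 2672, 2976, 3279, 3583

j=1: r + 0k = 242.927 → ⌈·⌉ = 243
j=2: r + 1k = 546.510333… → ⌈·⌉ = 547
j=3: r + 2k = 850.093666… → ⌈·⌉ = 851
j=4: r + 3k = 1153.677 → ⌈·⌉ = 1154
j=5: r + 4k = 1457.260333… → ⌈·⌉ = 1458
j=6: r + 5k = 1760.843666… → ⌈·⌉ = 1761
j=7: r + 6k = 2064.427 → ⌈·⌉ = 2065
j=8: r + 7k = 2368.010333… → ⌈·⌉ = 2369
j=9: r + 8k = 2671.593666… → ⌈·⌉ = 2672
j=10: r + 9k = 2975.177 → ⌈·⌉ = 2976
j=11: r + 10k = 3278.760333… → ⌈·⌉ = 3279
j=12: r + 11k = 3582.343666… → ⌈·⌉ = 3583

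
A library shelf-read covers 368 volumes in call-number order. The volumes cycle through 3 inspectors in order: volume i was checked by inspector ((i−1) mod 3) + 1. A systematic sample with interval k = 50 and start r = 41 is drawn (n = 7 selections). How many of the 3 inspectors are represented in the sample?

Consecutive selections differ by k = 50, so their inspector numbers differ by 50 mod 3 = 2.
gcd(50, 3) = 1, so the sample visits 3/1 = 3 distinct residues mod 3.
Start 41 is inspector 2; the inspectors hit are 1, 2, 3.

3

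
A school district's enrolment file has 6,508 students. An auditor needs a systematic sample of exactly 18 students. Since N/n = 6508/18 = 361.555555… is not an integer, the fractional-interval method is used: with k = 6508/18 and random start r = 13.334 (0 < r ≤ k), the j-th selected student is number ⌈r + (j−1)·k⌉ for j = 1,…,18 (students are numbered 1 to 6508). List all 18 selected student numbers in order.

j=1: r + 0k = 13.334 → ⌈·⌉ = 14
j=2: r + 1k = 374.889555… → ⌈·⌉ = 375
j=3: r + 2k = 736.445111… → ⌈·⌉ = 737
j=4: r + 3k = 1098.000666… → ⌈·⌉ = 1099
j=5: r + 4k = 1459.556222… → ⌈·⌉ = 1460
j=6: r + 5k = 1821.111777… → ⌈·⌉ = 1822
j=7: r + 6k = 2182.667333… → ⌈·⌉ = 2183
j=8: r + 7k = 2544.222888… → ⌈·⌉ = 2545
j=9: r + 8k = 2905.778444… → ⌈·⌉ = 2906
j=10: r + 9k = 3267.334 → ⌈·⌉ = 3268
j=11: r + 10k = 3628.889555… → ⌈·⌉ = 3629
j=12: r + 11k = 3990.445111… → ⌈·⌉ = 3991
j=13: r + 12k = 4352.000666… → ⌈·⌉ = 4353
j=14: r + 13k = 4713.556222… → ⌈·⌉ = 4714
j=15: r + 14k = 5075.111777… → ⌈·⌉ = 5076
j=16: r + 15k = 5436.667333… → ⌈·⌉ = 5437
j=17: r + 16k = 5798.222888… → ⌈·⌉ = 5799
j=18: r + 17k = 6159.778444… → ⌈·⌉ = 6160

14, 375, 737, 1099, 1460, 1822, 2183, 2545, 2906, 3268, 3629, 3991, 4353, 4714, 5076, 5437, 5799, 6160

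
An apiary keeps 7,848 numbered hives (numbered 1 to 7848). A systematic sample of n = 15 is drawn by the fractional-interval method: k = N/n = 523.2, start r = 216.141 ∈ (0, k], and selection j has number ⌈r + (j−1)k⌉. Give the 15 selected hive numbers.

j=1: r + 0k = 216.141 → ⌈·⌉ = 217
j=2: r + 1k = 739.341 → ⌈·⌉ = 740
j=3: r + 2k = 1262.541 → ⌈·⌉ = 1263
j=4: r + 3k = 1785.741 → ⌈·⌉ = 1786
j=5: r + 4k = 2308.941 → ⌈·⌉ = 2309
j=6: r + 5k = 2832.141 → ⌈·⌉ = 2833
j=7: r + 6k = 3355.341 → ⌈·⌉ = 3356
j=8: r + 7k = 3878.541 → ⌈·⌉ = 3879
j=9: r + 8k = 4401.741 → ⌈·⌉ = 4402
j=10: r + 9k = 4924.941 → ⌈·⌉ = 4925
j=11: r + 10k = 5448.141 → ⌈·⌉ = 5449
j=12: r + 11k = 5971.341 → ⌈·⌉ = 5972
j=13: r + 12k = 6494.541 → ⌈·⌉ = 6495
j=14: r + 13k = 7017.741 → ⌈·⌉ = 7018
j=15: r + 14k = 7540.941 → ⌈·⌉ = 7541

217, 740, 1263, 1786, 2309, 2833, 3356, 3879, 4402, 4925, 5449, 5972, 6495, 7018, 7541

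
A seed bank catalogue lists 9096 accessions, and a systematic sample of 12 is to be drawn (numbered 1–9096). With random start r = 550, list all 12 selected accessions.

550, 1308, 2066, 2824, 3582, 4340, 5098, 5856, 6614, 7372, 8130, 8888

k = N/n = 9096/12 = 758
accession 1: 550
accession 2: 550 + 758 = 1308
accession 3: 1308 + 758 = 2066
accession 4: 2066 + 758 = 2824
accession 5: 2824 + 758 = 3582
accession 6: 3582 + 758 = 4340
accession 7: 4340 + 758 = 5098
accession 8: 5098 + 758 = 5856
accession 9: 5856 + 758 = 6614
accession 10: 6614 + 758 = 7372
accession 11: 7372 + 758 = 8130
accession 12: 8130 + 758 = 8888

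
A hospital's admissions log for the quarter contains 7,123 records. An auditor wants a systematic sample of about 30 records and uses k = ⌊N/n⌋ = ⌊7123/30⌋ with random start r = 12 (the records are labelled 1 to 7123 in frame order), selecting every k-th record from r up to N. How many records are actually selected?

31

k = ⌊7123/30⌋ = 237
Achieved size = ⌊(7123 − 12)/237⌋ + 1 = ⌊7111/237⌋ + 1 = 30 + 1 = 31
(last selection: 12 + 30×237 = 7122 ≤ 7123; next would be 7359 > 7123)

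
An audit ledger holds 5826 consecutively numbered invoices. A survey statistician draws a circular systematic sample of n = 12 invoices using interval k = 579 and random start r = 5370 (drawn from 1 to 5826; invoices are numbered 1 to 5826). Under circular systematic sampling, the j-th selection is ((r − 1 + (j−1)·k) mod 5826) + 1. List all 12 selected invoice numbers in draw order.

Selection 1: 5370
Selection 2: 5370 + 579 = 5949 → 5949 − 5826 = 123
Selection 3: 123 + 579 = 702
Selection 4: 702 + 579 = 1281
Selection 5: 1281 + 579 = 1860
Selection 6: 1860 + 579 = 2439
Selection 7: 2439 + 579 = 3018
Selection 8: 3018 + 579 = 3597
Selection 9: 3597 + 579 = 4176
Selection 10: 4176 + 579 = 4755
Selection 11: 4755 + 579 = 5334
Selection 12: 5334 + 579 = 5913 → 5913 − 5826 = 87

5370, 123, 702, 1281, 1860, 2439, 3018, 3597, 4176, 4755, 5334, 87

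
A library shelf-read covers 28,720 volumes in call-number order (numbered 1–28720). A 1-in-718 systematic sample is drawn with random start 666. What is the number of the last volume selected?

k = 718
40th selection = r + (40−1)·k = 666 + 39×718 = 666 + 28002 = 28668

28668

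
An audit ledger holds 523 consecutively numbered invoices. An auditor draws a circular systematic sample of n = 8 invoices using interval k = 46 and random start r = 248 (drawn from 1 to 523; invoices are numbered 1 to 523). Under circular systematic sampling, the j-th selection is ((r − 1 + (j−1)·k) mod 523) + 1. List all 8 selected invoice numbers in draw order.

Selection 1: 248
Selection 2: 248 + 46 = 294
Selection 3: 294 + 46 = 340
Selection 4: 340 + 46 = 386
Selection 5: 386 + 46 = 432
Selection 6: 432 + 46 = 478
Selection 7: 478 + 46 = 524 → 524 − 523 = 1
Selection 8: 1 + 46 = 47

248, 294, 340, 386, 432, 478, 1, 47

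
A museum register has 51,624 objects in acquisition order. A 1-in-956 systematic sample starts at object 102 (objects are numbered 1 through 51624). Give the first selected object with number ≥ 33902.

k = 956
Steps past start: ⌈(33902 − 102)/956⌉ = ⌈33800/956⌉ = 36
Selected object: 102 + 36×956 = 34518

34518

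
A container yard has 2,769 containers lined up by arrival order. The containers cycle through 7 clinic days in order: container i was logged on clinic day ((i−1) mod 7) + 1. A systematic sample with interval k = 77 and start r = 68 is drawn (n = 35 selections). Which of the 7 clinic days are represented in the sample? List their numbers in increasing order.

5

Consecutive selections differ by k = 77, so their clinic day numbers differ by 77 mod 7 = 0.
gcd(77, 7) = 7, so the sample visits 7/7 = 1 distinct residues mod 7.
Start 68 is clinic day 5; the clinic days hit are 5.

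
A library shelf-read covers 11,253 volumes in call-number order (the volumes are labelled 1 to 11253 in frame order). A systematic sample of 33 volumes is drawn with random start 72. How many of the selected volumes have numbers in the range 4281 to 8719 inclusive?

13

k = 11253/33 = 341
First selection ≥ 4281: 72 + ⌈(4281−72)/341⌉·341 = 72 + 13×341 = 4505
Last selection ≤ 8719: 72 + ⌊(8719−72)/341⌋·341 = 72 + 25×341 = 8597
Count = 25 − 13 + 1 = 13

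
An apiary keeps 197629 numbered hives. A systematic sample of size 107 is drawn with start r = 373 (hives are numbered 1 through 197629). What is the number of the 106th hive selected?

k = 197629/107 = 1847
106th selection = r + (106−1)·k = 373 + 105×1847 = 373 + 193935 = 194308

194308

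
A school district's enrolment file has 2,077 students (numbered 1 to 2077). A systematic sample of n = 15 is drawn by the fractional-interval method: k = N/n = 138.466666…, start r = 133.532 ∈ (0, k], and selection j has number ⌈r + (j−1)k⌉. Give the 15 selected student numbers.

j=1: r + 0k = 133.532 → ⌈·⌉ = 134
j=2: r + 1k = 271.998666… → ⌈·⌉ = 272
j=3: r + 2k = 410.465333… → ⌈·⌉ = 411
j=4: r + 3k = 548.932 → ⌈·⌉ = 549
j=5: r + 4k = 687.398666… → ⌈·⌉ = 688
j=6: r + 5k = 825.865333… → ⌈·⌉ = 826
j=7: r + 6k = 964.332 → ⌈·⌉ = 965
j=8: r + 7k = 1102.798666… → ⌈·⌉ = 1103
j=9: r + 8k = 1241.265333… → ⌈·⌉ = 1242
j=10: r + 9k = 1379.732 → ⌈·⌉ = 1380
j=11: r + 10k = 1518.198666… → ⌈·⌉ = 1519
j=12: r + 11k = 1656.665333… → ⌈·⌉ = 1657
j=13: r + 12k = 1795.132 → ⌈·⌉ = 1796
j=14: r + 13k = 1933.598666… → ⌈·⌉ = 1934
j=15: r + 14k = 2072.065333… → ⌈·⌉ = 2073

134, 272, 411, 549, 688, 826, 965, 1103, 1242, 1380, 1519, 1657, 1796, 1934, 2073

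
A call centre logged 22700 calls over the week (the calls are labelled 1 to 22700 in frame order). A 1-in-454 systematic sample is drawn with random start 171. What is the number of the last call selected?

22417

k = 454
50th selection = r + (50−1)·k = 171 + 49×454 = 171 + 22246 = 22417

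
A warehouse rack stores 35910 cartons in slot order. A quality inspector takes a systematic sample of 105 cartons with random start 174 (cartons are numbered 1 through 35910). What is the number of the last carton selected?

k = 35910/105 = 342
105th selection = r + (105−1)·k = 174 + 104×342 = 174 + 35568 = 35742

35742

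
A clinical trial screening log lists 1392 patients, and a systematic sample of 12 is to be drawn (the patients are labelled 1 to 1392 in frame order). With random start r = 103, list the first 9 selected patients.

k = N/n = 1392/12 = 116
patient 1: 103
patient 2: 103 + 116 = 219
patient 3: 219 + 116 = 335
patient 4: 335 + 116 = 451
patient 5: 451 + 116 = 567
patient 6: 567 + 116 = 683
patient 7: 683 + 116 = 799
patient 8: 799 + 116 = 915
patient 9: 915 + 116 = 1031

103, 219, 335, 451, 567, 683, 799, 915, 1031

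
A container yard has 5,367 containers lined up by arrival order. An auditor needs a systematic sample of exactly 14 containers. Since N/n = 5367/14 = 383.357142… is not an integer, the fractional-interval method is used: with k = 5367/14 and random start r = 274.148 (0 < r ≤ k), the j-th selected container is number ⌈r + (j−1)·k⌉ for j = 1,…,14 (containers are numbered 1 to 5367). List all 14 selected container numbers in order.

275, 658, 1041, 1425, 1808, 2191, 2575, 2958, 3342, 3725, 4108, 4492, 4875, 5258

j=1: r + 0k = 274.148 → ⌈·⌉ = 275
j=2: r + 1k = 657.505142… → ⌈·⌉ = 658
j=3: r + 2k = 1040.862285… → ⌈·⌉ = 1041
j=4: r + 3k = 1424.219428… → ⌈·⌉ = 1425
j=5: r + 4k = 1807.576571… → ⌈·⌉ = 1808
j=6: r + 5k = 2190.933714… → ⌈·⌉ = 2191
j=7: r + 6k = 2574.290857… → ⌈·⌉ = 2575
j=8: r + 7k = 2957.648 → ⌈·⌉ = 2958
j=9: r + 8k = 3341.005142… → ⌈·⌉ = 3342
j=10: r + 9k = 3724.362285… → ⌈·⌉ = 3725
j=11: r + 10k = 4107.719428… → ⌈·⌉ = 4108
j=12: r + 11k = 4491.076571… → ⌈·⌉ = 4492
j=13: r + 12k = 4874.433714… → ⌈·⌉ = 4875
j=14: r + 13k = 5257.790857… → ⌈·⌉ = 5258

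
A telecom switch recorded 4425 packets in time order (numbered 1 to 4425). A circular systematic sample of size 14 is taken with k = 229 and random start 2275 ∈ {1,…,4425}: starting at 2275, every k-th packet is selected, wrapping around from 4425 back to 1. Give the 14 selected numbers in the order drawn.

2275, 2504, 2733, 2962, 3191, 3420, 3649, 3878, 4107, 4336, 140, 369, 598, 827

Selection 1: 2275
Selection 2: 2275 + 229 = 2504
Selection 3: 2504 + 229 = 2733
Selection 4: 2733 + 229 = 2962
Selection 5: 2962 + 229 = 3191
Selection 6: 3191 + 229 = 3420
Selection 7: 3420 + 229 = 3649
Selection 8: 3649 + 229 = 3878
Selection 9: 3878 + 229 = 4107
Selection 10: 4107 + 229 = 4336
Selection 11: 4336 + 229 = 4565 → 4565 − 4425 = 140
Selection 12: 140 + 229 = 369
Selection 13: 369 + 229 = 598
Selection 14: 598 + 229 = 827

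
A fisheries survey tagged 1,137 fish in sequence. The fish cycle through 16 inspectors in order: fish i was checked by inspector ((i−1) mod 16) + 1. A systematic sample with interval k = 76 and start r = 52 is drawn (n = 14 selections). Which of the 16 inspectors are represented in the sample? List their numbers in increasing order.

4, 8, 12, 16

Consecutive selections differ by k = 76, so their inspector numbers differ by 76 mod 16 = 12.
gcd(76, 16) = 4, so the sample visits 16/4 = 4 distinct residues mod 16.
Start 52 is inspector 4; the inspectors hit are 4, 8, 12, 16.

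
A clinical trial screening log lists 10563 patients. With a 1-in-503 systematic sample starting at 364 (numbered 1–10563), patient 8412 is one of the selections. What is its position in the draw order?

17

k = 503
position = (8412 − 364)/503 + 1 = 8048/503 + 1 = 16 + 1 = 17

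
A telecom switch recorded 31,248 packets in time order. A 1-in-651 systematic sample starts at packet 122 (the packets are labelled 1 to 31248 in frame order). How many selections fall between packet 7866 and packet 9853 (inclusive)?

k = 651
First selection ≥ 7866: 122 + ⌈(7866−122)/651⌉·651 = 122 + 12×651 = 7934
Last selection ≤ 9853: 122 + ⌊(9853−122)/651⌋·651 = 122 + 14×651 = 9236
Count = 14 − 12 + 1 = 3

3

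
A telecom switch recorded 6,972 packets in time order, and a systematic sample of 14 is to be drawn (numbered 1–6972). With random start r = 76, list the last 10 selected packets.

2068, 2566, 3064, 3562, 4060, 4558, 5056, 5554, 6052, 6550

k = N/n = 6972/14 = 498
5th selection = 76 + 4×498 = 2068
6th: 2068 + 498 = 2566
7th: 2566 + 498 = 3064
8th: 3064 + 498 = 3562
9th: 3562 + 498 = 4060
10th: 4060 + 498 = 4558
11th: 4558 + 498 = 5056
12th: 5056 + 498 = 5554
13th: 5554 + 498 = 6052
14th: 6052 + 498 = 6550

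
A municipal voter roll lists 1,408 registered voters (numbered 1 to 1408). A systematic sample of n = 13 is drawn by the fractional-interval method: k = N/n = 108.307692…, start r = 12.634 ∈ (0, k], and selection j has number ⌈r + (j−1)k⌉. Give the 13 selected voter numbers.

j=1: r + 0k = 12.634 → ⌈·⌉ = 13
j=2: r + 1k = 120.941692… → ⌈·⌉ = 121
j=3: r + 2k = 229.249384… → ⌈·⌉ = 230
j=4: r + 3k = 337.557076… → ⌈·⌉ = 338
j=5: r + 4k = 445.864769… → ⌈·⌉ = 446
j=6: r + 5k = 554.172461… → ⌈·⌉ = 555
j=7: r + 6k = 662.480153… → ⌈·⌉ = 663
j=8: r + 7k = 770.787846… → ⌈·⌉ = 771
j=9: r + 8k = 879.095538… → ⌈·⌉ = 880
j=10: r + 9k = 987.403230… → ⌈·⌉ = 988
j=11: r + 10k = 1095.710923… → ⌈·⌉ = 1096
j=12: r + 11k = 1204.018615… → ⌈·⌉ = 1205
j=13: r + 12k = 1312.326307… → ⌈·⌉ = 1313

13, 121, 230, 338, 446, 555, 663, 771, 880, 988, 1096, 1205, 1313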